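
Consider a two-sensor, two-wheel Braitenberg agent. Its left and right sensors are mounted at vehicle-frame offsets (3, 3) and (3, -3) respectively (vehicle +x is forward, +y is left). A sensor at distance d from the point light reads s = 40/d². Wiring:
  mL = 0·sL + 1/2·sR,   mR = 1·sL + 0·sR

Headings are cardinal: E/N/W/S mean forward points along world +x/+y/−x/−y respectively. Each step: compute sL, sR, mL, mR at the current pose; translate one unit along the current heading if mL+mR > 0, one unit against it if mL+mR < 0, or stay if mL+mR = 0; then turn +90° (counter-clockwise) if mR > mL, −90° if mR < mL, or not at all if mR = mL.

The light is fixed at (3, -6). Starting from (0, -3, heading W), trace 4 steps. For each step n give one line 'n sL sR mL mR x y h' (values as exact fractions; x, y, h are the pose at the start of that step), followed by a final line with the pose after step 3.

n=0: pose=(0,-3,W); sL=10/9, sR=5/9; mL=5/18, mR=10/9; mL+mR=25/18 → advance +1; mR−mL=5/6 → turn +1·90°
n=1: pose=(-1,-3,S); sL=40, sR=40/49; mL=20/49, mR=40; mL+mR=1980/49 → advance +1; mR−mL=1940/49 → turn +1·90°
n=2: pose=(-1,-4,E); sL=20/13, sR=20; mL=10, mR=20/13; mL+mR=150/13 → advance +1; mR−mL=-110/13 → turn -1·90°
n=3: pose=(0,-4,S); sL=40, sR=40/37; mL=20/37, mR=40; mL+mR=1500/37 → advance +1; mR−mL=1460/37 → turn +1·90°

0 10/9 5/9 5/18 10/9 0 -3 W
1 40 40/49 20/49 40 -1 -3 S
2 20/13 20 10 20/13 -1 -4 E
3 40 40/37 20/37 40 0 -4 S
final 0 -5 E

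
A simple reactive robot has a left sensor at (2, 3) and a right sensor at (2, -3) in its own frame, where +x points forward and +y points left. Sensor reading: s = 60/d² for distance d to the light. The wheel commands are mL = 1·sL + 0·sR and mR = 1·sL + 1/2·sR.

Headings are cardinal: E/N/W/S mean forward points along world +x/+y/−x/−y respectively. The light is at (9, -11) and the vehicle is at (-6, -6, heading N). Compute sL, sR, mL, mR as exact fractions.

60/373 60/193 60/373 22770/71989

left sensor world pos  = (-9, -4); dL² = 373
right sensor world pos = (-3, -4); dR² = 193
sL = 60/373 = 60/373
sR = 60/193 = 60/193
mL = 1·sL + 0·sR = 60/373
mR = 1·sL + 1/2·sR = 22770/71989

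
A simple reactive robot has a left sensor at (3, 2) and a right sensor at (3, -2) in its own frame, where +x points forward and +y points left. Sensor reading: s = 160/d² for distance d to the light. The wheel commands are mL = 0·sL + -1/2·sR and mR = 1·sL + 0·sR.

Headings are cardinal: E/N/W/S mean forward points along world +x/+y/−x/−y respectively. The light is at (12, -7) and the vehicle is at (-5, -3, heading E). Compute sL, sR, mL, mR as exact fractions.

20/29 4/5 -2/5 20/29

left sensor world pos  = (-2, -1); dL² = 232
right sensor world pos = (-2, -5); dR² = 200
sL = 160/232 = 20/29
sR = 160/200 = 4/5
mL = 0·sL + -1/2·sR = -2/5
mR = 1·sL + 0·sR = 20/29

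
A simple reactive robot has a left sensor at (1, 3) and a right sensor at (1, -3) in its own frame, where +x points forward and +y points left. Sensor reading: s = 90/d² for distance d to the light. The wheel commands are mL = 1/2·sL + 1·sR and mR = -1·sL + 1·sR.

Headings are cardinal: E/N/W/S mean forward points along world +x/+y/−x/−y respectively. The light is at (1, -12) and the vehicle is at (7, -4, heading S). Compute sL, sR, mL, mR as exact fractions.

left sensor world pos  = (10, -5); dL² = 130
right sensor world pos = (4, -5); dR² = 58
sL = 90/130 = 9/13
sR = 90/58 = 45/29
mL = 1/2·sL + 1·sR = 1431/754
mR = -1·sL + 1·sR = 324/377

9/13 45/29 1431/754 324/377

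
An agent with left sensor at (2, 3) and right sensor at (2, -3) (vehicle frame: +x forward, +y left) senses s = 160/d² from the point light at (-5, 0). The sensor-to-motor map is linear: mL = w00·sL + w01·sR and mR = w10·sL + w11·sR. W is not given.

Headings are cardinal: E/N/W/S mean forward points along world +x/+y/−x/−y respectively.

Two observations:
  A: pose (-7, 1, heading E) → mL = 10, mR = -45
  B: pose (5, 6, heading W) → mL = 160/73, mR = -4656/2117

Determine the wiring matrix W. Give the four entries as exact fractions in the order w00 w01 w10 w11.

obs A: pose=(-7,1,E) → sL=10, sR=40, mL=10, mR=-45
obs B: pose=(5,6,W) → sL=160/73, sR=32/29, mL=160/73, mR=-4656/2117
sensor matrix S = [[10, 40], [160/73, 32/29]]; det S = -162240/2117
solve [mL_A; mL_B] = S·[w00; w01] and [mR_A; mR_B] = S·[w10; w11]:
  w00 = 1, w01 = 0, w10 = -1/2, w11 = -1

1 0 -1/2 -1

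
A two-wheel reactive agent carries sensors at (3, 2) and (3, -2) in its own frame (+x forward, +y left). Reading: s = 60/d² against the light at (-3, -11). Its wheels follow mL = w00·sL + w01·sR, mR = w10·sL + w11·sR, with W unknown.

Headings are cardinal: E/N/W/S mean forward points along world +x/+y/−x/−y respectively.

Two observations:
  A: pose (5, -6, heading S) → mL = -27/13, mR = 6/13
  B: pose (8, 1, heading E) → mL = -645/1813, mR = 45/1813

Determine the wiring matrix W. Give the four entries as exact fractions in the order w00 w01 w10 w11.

obs A: pose=(5,-6,S) → sL=15/26, sR=3/2, mL=-27/13, mR=6/13
obs B: pose=(8,1,E) → sL=15/98, sR=15/74, mL=-645/1813, mR=45/1813
sensor matrix S = [[15/26, 3/2], [15/98, 15/74]]; det S = -2655/23569
solve [mL_A; mL_B] = S·[w00; w01] and [mR_A; mR_B] = S·[w10; w11]:
  w00 = -1, w01 = -1, w10 = -1/2, w11 = 1/2

-1 -1 -1/2 1/2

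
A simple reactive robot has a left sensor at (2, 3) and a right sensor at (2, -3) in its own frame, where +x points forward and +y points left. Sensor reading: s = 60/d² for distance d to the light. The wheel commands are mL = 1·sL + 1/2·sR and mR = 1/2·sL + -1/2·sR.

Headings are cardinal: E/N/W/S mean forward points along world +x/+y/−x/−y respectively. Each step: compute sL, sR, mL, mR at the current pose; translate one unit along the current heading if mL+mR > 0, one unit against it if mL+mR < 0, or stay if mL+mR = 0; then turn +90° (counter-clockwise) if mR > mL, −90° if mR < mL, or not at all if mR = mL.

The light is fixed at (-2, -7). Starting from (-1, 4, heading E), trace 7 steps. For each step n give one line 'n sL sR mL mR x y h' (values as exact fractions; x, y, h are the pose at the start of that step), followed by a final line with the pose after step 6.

0 12/41 60/73 2106/2993 -792/2993 -1 4 E
1 30/53 30/41 2025/2173 -180/2173 0 4 S
2 60/49 60/169 11610/8281 3600/8281 0 3 W
3 15/37 3/8 351/592 9/592 -1 3 N
4 12/41 60/73 2106/2993 -792/2993 -1 4 E
5 30/53 30/41 2025/2173 -180/2173 0 4 S
6 60/49 60/169 11610/8281 3600/8281 0 3 W
final -1 3 N

n=0: pose=(-1,4,E); sL=12/41, sR=60/73; mL=2106/2993, mR=-792/2993; mL+mR=18/41 → advance +1; mR−mL=-2898/2993 → turn -1·90°
n=1: pose=(0,4,S); sL=30/53, sR=30/41; mL=2025/2173, mR=-180/2173; mL+mR=45/53 → advance +1; mR−mL=-2205/2173 → turn -1·90°
n=2: pose=(0,3,W); sL=60/49, sR=60/169; mL=11610/8281, mR=3600/8281; mL+mR=90/49 → advance +1; mR−mL=-8010/8281 → turn -1·90°
n=3: pose=(-1,3,N); sL=15/37, sR=3/8; mL=351/592, mR=9/592; mL+mR=45/74 → advance +1; mR−mL=-171/296 → turn -1·90°
n=4: pose=(-1,4,E); sL=12/41, sR=60/73; mL=2106/2993, mR=-792/2993; mL+mR=18/41 → advance +1; mR−mL=-2898/2993 → turn -1·90°
n=5: pose=(0,4,S); sL=30/53, sR=30/41; mL=2025/2173, mR=-180/2173; mL+mR=45/53 → advance +1; mR−mL=-2205/2173 → turn -1·90°
n=6: pose=(0,3,W); sL=60/49, sR=60/169; mL=11610/8281, mR=3600/8281; mL+mR=90/49 → advance +1; mR−mL=-8010/8281 → turn -1·90°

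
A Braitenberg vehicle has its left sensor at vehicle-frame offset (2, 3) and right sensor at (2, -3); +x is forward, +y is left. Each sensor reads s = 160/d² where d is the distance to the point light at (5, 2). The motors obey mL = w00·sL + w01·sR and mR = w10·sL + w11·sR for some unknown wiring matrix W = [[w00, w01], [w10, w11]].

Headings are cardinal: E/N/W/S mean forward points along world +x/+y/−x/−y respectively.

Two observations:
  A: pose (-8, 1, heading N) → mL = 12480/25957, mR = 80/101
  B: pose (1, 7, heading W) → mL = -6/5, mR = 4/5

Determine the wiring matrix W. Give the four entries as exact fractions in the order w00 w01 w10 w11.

obs A: pose=(-8,1,N) → sL=160/257, sR=160/101, mL=12480/25957, mR=80/101
obs B: pose=(1,7,W) → sL=4, sR=8/5, mL=-6/5, mR=4/5
sensor matrix S = [[160/257, 160/101], [4, 8/5]]; det S = -138624/25957
solve [mL_A; mL_B] = S·[w00; w01] and [mR_A; mR_B] = S·[w10; w11]:
  w00 = -1/2, w01 = 1/2, w10 = 0, w11 = 1/2

-1/2 1/2 0 1/2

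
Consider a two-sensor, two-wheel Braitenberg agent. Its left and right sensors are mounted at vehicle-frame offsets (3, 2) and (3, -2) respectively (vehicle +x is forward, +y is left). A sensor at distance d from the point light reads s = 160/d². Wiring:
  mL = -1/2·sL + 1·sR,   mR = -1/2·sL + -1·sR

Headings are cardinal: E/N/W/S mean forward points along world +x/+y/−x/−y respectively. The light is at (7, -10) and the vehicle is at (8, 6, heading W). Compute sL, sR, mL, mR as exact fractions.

4/5 20/41 18/205 -182/205

left sensor world pos  = (5, 4); dL² = 200
right sensor world pos = (5, 8); dR² = 328
sL = 160/200 = 4/5
sR = 160/328 = 20/41
mL = -1/2·sL + 1·sR = 18/205
mR = -1/2·sL + -1·sR = -182/205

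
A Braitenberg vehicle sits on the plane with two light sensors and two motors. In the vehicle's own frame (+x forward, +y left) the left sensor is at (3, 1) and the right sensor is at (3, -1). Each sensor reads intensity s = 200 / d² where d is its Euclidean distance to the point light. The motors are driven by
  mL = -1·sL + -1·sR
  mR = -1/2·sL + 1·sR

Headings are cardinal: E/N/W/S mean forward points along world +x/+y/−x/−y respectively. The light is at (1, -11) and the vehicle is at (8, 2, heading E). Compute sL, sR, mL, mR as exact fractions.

25/37 50/61 -3375/2257 2175/4514

left sensor world pos  = (11, 3); dL² = 296
right sensor world pos = (11, 1); dR² = 244
sL = 200/296 = 25/37
sR = 200/244 = 50/61
mL = -1·sL + -1·sR = -3375/2257
mR = -1/2·sL + 1·sR = 2175/4514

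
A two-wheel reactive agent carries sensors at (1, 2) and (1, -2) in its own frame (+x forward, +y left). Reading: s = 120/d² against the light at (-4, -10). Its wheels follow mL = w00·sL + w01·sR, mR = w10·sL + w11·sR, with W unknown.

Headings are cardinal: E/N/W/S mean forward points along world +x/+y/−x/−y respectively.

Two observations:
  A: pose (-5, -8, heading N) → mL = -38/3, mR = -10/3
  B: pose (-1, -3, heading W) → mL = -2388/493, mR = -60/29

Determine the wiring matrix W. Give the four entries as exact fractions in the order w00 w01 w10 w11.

obs A: pose=(-5,-8,N) → sL=20/3, sR=12, mL=-38/3, mR=-10/3
obs B: pose=(-1,-3,W) → sL=120/29, sR=24/17, mL=-2388/493, mR=-60/29
sensor matrix S = [[20/3, 12], [120/29, 24/17]]; det S = -19840/493
solve [mL_A; mL_B] = S·[w00; w01] and [mR_A; mR_B] = S·[w10; w11]:
  w00 = -1, w01 = -1/2, w10 = -1/2, w11 = 0

-1 -1/2 -1/2 0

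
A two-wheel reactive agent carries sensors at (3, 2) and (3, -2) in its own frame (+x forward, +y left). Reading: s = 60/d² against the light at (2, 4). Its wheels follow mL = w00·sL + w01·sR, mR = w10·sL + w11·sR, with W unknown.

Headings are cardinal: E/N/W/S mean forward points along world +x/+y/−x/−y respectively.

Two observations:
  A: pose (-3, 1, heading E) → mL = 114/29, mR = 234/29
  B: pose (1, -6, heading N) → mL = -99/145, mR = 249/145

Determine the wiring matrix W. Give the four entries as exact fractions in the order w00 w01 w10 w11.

1/2 -1 1/2 1

obs A: pose=(-3,1,E) → sL=12, sR=60/29, mL=114/29, mR=234/29
obs B: pose=(1,-6,N) → sL=30/29, sR=6/5, mL=-99/145, mR=249/145
sensor matrix S = [[12, 60/29], [30/29, 6/5]]; det S = 51552/4205
solve [mL_A; mL_B] = S·[w00; w01] and [mR_A; mR_B] = S·[w10; w11]:
  w00 = 1/2, w01 = -1, w10 = 1/2, w11 = 1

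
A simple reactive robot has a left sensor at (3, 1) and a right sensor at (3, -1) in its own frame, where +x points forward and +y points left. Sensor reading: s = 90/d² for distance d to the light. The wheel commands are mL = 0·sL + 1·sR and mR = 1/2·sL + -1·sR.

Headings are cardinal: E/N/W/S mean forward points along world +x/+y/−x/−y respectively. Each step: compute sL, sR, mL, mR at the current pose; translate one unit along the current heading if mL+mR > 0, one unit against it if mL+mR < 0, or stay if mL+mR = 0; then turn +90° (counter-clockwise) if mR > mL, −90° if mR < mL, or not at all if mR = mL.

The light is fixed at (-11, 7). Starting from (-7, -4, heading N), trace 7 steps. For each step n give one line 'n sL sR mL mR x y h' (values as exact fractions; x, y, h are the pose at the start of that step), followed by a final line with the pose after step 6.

0 90/73 90/89 90/89 -2565/6497 -7 -4 N
1 9/13 9/17 9/17 -81/442 -7 -3 E
2 18/41 18/37 18/37 -405/1517 -6 -3 S
3 45/74 45/52 45/52 -270/481 -6 -4 W
4 90/73 90/89 90/89 -2565/6497 -7 -4 N
5 9/13 9/17 9/17 -81/442 -7 -3 E
6 18/41 18/37 18/37 -405/1517 -6 -3 S
final -6 -4 W

n=0: pose=(-7,-4,N); sL=90/73, sR=90/89; mL=90/89, mR=-2565/6497; mL+mR=45/73 → advance +1; mR−mL=-9135/6497 → turn -1·90°
n=1: pose=(-7,-3,E); sL=9/13, sR=9/17; mL=9/17, mR=-81/442; mL+mR=9/26 → advance +1; mR−mL=-315/442 → turn -1·90°
n=2: pose=(-6,-3,S); sL=18/41, sR=18/37; mL=18/37, mR=-405/1517; mL+mR=9/41 → advance +1; mR−mL=-1143/1517 → turn -1·90°
n=3: pose=(-6,-4,W); sL=45/74, sR=45/52; mL=45/52, mR=-270/481; mL+mR=45/148 → advance +1; mR−mL=-2745/1924 → turn -1·90°
n=4: pose=(-7,-4,N); sL=90/73, sR=90/89; mL=90/89, mR=-2565/6497; mL+mR=45/73 → advance +1; mR−mL=-9135/6497 → turn -1·90°
n=5: pose=(-7,-3,E); sL=9/13, sR=9/17; mL=9/17, mR=-81/442; mL+mR=9/26 → advance +1; mR−mL=-315/442 → turn -1·90°
n=6: pose=(-6,-3,S); sL=18/41, sR=18/37; mL=18/37, mR=-405/1517; mL+mR=9/41 → advance +1; mR−mL=-1143/1517 → turn -1·90°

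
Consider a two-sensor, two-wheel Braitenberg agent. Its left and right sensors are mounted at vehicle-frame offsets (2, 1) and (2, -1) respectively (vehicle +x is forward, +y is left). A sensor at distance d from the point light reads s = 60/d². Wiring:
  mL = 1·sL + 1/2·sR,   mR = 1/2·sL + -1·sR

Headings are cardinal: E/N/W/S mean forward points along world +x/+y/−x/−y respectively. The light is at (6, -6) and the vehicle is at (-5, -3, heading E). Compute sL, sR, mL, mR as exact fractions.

left sensor world pos  = (-3, -2); dL² = 97
right sensor world pos = (-3, -4); dR² = 85
sL = 60/97 = 60/97
sR = 60/85 = 12/17
mL = 1·sL + 1/2·sR = 1602/1649
mR = 1/2·sL + -1·sR = -654/1649

60/97 12/17 1602/1649 -654/1649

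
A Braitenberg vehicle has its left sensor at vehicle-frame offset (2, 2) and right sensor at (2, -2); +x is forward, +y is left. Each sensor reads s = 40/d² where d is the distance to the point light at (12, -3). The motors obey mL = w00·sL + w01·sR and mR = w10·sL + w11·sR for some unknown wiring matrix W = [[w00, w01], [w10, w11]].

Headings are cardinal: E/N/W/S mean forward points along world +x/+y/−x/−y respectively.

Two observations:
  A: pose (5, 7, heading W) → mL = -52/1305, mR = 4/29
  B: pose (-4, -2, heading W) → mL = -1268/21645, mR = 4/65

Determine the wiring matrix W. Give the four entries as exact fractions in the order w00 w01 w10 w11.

obs A: pose=(5,7,W) → sL=8/29, sR=8/45, mL=-52/1305, mR=4/29
obs B: pose=(-4,-2,W) → sL=8/65, sR=40/333, mL=-1268/21645, mR=4/65
sensor matrix S = [[8/29, 8/45], [8/65, 40/333]]; det S = 11776/1046175
solve [mL_A; mL_B] = S·[w00; w01] and [mR_A; mR_B] = S·[w10; w11]:
  w00 = 1/2, w01 = -1, w10 = 1/2, w11 = 0

1/2 -1 1/2 0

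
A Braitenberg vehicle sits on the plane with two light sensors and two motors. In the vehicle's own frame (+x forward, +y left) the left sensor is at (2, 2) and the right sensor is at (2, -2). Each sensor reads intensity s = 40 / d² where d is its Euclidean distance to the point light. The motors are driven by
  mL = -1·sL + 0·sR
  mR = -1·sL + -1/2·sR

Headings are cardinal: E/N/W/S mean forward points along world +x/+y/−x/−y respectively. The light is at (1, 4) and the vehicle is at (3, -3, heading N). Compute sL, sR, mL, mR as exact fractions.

left sensor world pos  = (1, -1); dL² = 25
right sensor world pos = (5, -1); dR² = 41
sL = 40/25 = 8/5
sR = 40/41 = 40/41
mL = -1·sL + 0·sR = -8/5
mR = -1·sL + -1/2·sR = -428/205

8/5 40/41 -8/5 -428/205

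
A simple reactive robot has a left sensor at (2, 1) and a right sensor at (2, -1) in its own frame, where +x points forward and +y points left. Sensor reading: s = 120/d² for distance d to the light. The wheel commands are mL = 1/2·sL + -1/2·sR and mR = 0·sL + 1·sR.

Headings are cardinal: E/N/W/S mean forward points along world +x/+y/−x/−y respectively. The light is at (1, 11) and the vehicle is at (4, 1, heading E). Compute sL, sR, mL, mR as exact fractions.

60/53 60/73 600/3869 60/73

left sensor world pos  = (6, 2); dL² = 106
right sensor world pos = (6, 0); dR² = 146
sL = 120/106 = 60/53
sR = 120/146 = 60/73
mL = 1/2·sL + -1/2·sR = 600/3869
mR = 0·sL + 1·sR = 60/73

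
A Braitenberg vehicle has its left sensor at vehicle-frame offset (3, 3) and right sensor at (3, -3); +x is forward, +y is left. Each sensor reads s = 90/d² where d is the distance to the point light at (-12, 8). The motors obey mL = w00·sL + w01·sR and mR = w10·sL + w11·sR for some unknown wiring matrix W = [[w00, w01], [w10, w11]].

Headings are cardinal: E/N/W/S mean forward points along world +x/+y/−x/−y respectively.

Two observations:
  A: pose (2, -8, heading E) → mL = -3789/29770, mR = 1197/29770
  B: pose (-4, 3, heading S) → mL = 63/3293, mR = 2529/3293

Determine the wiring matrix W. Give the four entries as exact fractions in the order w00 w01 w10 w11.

obs A: pose=(2,-8,E) → sL=45/229, sR=9/65, mL=-3789/29770, mR=1197/29770
obs B: pose=(-4,3,S) → sL=18/37, sR=90/89, mL=63/3293, mR=2529/3293
sensor matrix S = [[45/229, 9/65], [18/37, 90/89]]; det S = 6438528/49016305
solve [mL_A; mL_B] = S·[w00; w01] and [mR_A; mR_B] = S·[w10; w11]:
  w00 = -1, w01 = 1/2, w10 = -1/2, w11 = 1

-1 1/2 -1/2 1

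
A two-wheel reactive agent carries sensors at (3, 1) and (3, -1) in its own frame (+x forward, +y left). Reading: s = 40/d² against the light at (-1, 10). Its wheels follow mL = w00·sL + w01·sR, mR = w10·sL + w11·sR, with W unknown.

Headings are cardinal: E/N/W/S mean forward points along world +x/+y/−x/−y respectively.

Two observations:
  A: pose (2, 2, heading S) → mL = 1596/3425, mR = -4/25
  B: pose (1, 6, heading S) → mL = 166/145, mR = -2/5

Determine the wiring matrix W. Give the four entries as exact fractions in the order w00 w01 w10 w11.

1/2 1 0 -1/2

obs A: pose=(2,2,S) → sL=40/137, sR=8/25, mL=1596/3425, mR=-4/25
obs B: pose=(1,6,S) → sL=20/29, sR=4/5, mL=166/145, mR=-2/5
sensor matrix S = [[40/137, 8/25], [20/29, 4/5]]; det S = 256/19865
solve [mL_A; mL_B] = S·[w00; w01] and [mR_A; mR_B] = S·[w10; w11]:
  w00 = 1/2, w01 = 1, w10 = 0, w11 = -1/2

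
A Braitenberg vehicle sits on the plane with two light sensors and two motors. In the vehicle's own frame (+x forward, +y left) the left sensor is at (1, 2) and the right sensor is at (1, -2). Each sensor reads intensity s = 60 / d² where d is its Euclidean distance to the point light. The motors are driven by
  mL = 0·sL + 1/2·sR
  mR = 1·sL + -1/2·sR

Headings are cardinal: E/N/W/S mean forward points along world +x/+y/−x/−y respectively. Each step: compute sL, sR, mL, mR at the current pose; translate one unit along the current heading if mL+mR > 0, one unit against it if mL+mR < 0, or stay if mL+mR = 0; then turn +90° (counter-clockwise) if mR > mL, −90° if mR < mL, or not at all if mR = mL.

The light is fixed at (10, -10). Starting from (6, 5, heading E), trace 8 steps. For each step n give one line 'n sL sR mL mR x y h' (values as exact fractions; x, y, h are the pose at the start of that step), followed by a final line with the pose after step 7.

0 30/149 30/89 15/89 435/13261 6 5 E
1 60/197 60/221 30/221 7350/43537 7 5 S
2 3/13 15/37 15/74 27/962 7 4 E
3 60/169 12/37 6/37 1206/6253 8 4 S
4 30/113 30/61 15/61 135/6893 8 3 E
5 12/29 20/51 10/51 322/1479 9 3 S
6 15/49 3/5 3/10 3/490 9 2 E
7 12/25 12/25 6/25 6/25 10 2 S
final 10 1 S

n=0: pose=(6,5,E); sL=30/149, sR=30/89; mL=15/89, mR=435/13261; mL+mR=30/149 → advance +1; mR−mL=-1800/13261 → turn -1·90°
n=1: pose=(7,5,S); sL=60/197, sR=60/221; mL=30/221, mR=7350/43537; mL+mR=60/197 → advance +1; mR−mL=1440/43537 → turn +1·90°
n=2: pose=(7,4,E); sL=3/13, sR=15/37; mL=15/74, mR=27/962; mL+mR=3/13 → advance +1; mR−mL=-84/481 → turn -1·90°
n=3: pose=(8,4,S); sL=60/169, sR=12/37; mL=6/37, mR=1206/6253; mL+mR=60/169 → advance +1; mR−mL=192/6253 → turn +1·90°
n=4: pose=(8,3,E); sL=30/113, sR=30/61; mL=15/61, mR=135/6893; mL+mR=30/113 → advance +1; mR−mL=-1560/6893 → turn -1·90°
n=5: pose=(9,3,S); sL=12/29, sR=20/51; mL=10/51, mR=322/1479; mL+mR=12/29 → advance +1; mR−mL=32/1479 → turn +1·90°
n=6: pose=(9,2,E); sL=15/49, sR=3/5; mL=3/10, mR=3/490; mL+mR=15/49 → advance +1; mR−mL=-72/245 → turn -1·90°
n=7: pose=(10,2,S); sL=12/25, sR=12/25; mL=6/25, mR=6/25; mL+mR=12/25 → advance +1; mR−mL=0 → turn +0·90°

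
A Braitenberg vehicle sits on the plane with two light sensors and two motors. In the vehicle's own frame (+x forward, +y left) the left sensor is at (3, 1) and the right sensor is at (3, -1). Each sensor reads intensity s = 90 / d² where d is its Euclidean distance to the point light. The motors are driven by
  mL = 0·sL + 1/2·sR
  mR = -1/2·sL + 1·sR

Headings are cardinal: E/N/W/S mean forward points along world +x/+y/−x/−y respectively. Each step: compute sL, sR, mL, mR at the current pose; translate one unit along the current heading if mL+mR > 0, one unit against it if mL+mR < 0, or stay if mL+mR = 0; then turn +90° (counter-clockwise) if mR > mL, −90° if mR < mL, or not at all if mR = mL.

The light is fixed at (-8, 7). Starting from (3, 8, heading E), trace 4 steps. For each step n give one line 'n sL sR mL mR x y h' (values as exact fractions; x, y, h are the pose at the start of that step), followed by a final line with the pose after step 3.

n=0: pose=(3,8,E); sL=9/20, sR=45/98; mL=45/196, mR=459/1960; mL+mR=909/1960 → advance +1; mR−mL=9/1960 → turn +1·90°
n=1: pose=(4,8,N); sL=90/137, sR=18/37; mL=9/37, mR=801/5069; mL+mR=2034/5069 → advance +1; mR−mL=-432/5069 → turn -1·90°
n=2: pose=(4,9,E); sL=5/13, sR=45/113; mL=45/226, mR=605/2938; mL+mR=595/1469 → advance +1; mR−mL=10/1469 → turn +1·90°
n=3: pose=(5,9,N); sL=90/169, sR=90/221; mL=45/221, mR=405/2873; mL+mR=990/2873 → advance +1; mR−mL=-180/2873 → turn -1·90°

0 9/20 45/98 45/196 459/1960 3 8 E
1 90/137 18/37 9/37 801/5069 4 8 N
2 5/13 45/113 45/226 605/2938 4 9 E
3 90/169 90/221 45/221 405/2873 5 9 N
final 5 10 E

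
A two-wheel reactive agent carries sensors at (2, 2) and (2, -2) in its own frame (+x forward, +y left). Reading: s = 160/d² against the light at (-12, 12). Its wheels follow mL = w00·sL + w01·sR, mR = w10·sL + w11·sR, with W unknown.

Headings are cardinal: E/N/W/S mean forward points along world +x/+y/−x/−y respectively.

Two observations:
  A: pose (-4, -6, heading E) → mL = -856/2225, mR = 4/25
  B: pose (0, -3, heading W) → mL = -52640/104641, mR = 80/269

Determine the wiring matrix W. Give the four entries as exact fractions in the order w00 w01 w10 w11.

obs A: pose=(-4,-6,E) → sL=40/89, sR=8/25, mL=-856/2225, mR=4/25
obs B: pose=(0,-3,W) → sL=160/389, sR=160/269, mL=-52640/104641, mR=80/269
sensor matrix S = [[40/89, 8/25], [160/389, 160/269]]; det S = 6319104/46565245
solve [mL_A; mL_B] = S·[w00; w01] and [mR_A; mR_B] = S·[w10; w11]:
  w00 = -1/2, w01 = -1/2, w10 = 0, w11 = 1/2

-1/2 -1/2 0 1/2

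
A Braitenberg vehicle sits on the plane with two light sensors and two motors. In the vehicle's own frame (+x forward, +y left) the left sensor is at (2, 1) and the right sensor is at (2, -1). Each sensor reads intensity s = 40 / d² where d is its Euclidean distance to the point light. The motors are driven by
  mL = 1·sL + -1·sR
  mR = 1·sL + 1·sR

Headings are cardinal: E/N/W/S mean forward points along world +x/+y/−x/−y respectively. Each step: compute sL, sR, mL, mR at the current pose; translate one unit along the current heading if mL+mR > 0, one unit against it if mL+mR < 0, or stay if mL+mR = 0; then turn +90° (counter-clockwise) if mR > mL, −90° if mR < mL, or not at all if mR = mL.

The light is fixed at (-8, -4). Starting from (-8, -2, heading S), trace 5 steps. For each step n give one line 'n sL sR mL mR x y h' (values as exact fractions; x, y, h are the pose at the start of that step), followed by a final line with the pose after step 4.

n=0: pose=(-8,-2,S); sL=40, sR=40; mL=0, mR=80; mL+mR=80 → advance +1; mR−mL=80 → turn +1·90°
n=1: pose=(-8,-3,E); sL=5, sR=10; mL=-5, mR=15; mL+mR=10 → advance +1; mR−mL=20 → turn +1·90°
n=2: pose=(-7,-3,N); sL=40/9, sR=40/13; mL=160/117, mR=880/117; mL+mR=80/9 → advance +1; mR−mL=80/13 → turn +1·90°
n=3: pose=(-7,-2,W); sL=20, sR=4; mL=16, mR=24; mL+mR=40 → advance +1; mR−mL=8 → turn +1·90°
n=4: pose=(-8,-2,S); sL=40, sR=40; mL=0, mR=80; mL+mR=80 → advance +1; mR−mL=80 → turn +1·90°

0 40 40 0 80 -8 -2 S
1 5 10 -5 15 -8 -3 E
2 40/9 40/13 160/117 880/117 -7 -3 N
3 20 4 16 24 -7 -2 W
4 40 40 0 80 -8 -2 S
final -8 -3 E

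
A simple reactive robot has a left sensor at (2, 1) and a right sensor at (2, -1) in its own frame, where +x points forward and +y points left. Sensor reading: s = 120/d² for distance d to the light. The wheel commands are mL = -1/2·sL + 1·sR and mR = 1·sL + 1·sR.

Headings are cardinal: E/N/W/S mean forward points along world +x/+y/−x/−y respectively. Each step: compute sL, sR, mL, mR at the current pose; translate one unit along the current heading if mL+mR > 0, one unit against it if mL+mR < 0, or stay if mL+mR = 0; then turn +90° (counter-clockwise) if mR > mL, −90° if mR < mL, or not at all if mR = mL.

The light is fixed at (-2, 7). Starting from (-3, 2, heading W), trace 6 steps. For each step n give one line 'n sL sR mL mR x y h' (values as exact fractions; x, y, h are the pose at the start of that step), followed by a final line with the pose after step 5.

n=0: pose=(-3,2,W); sL=8/3, sR=24/5; mL=52/15, mR=112/15; mL+mR=164/15 → advance +1; mR−mL=4 → turn +1·90°
n=1: pose=(-4,2,S); sL=12/5, sR=60/29; mL=126/145, mR=648/145; mL+mR=774/145 → advance +1; mR−mL=18/5 → turn +1·90°
n=2: pose=(-4,1,E); sL=24/5, sR=120/49; mL=12/245, mR=1776/245; mL+mR=1788/245 → advance +1; mR−mL=36/5 → turn +1·90°
n=3: pose=(-3,1,N); sL=6, sR=15/2; mL=9/2, mR=27/2; mL+mR=18 → advance +1; mR−mL=9 → turn +1·90°
n=4: pose=(-3,2,W); sL=8/3, sR=24/5; mL=52/15, mR=112/15; mL+mR=164/15 → advance +1; mR−mL=4 → turn +1·90°
n=5: pose=(-4,2,S); sL=12/5, sR=60/29; mL=126/145, mR=648/145; mL+mR=774/145 → advance +1; mR−mL=18/5 → turn +1·90°

0 8/3 24/5 52/15 112/15 -3 2 W
1 12/5 60/29 126/145 648/145 -4 2 S
2 24/5 120/49 12/245 1776/245 -4 1 E
3 6 15/2 9/2 27/2 -3 1 N
4 8/3 24/5 52/15 112/15 -3 2 W
5 12/5 60/29 126/145 648/145 -4 2 S
final -4 1 E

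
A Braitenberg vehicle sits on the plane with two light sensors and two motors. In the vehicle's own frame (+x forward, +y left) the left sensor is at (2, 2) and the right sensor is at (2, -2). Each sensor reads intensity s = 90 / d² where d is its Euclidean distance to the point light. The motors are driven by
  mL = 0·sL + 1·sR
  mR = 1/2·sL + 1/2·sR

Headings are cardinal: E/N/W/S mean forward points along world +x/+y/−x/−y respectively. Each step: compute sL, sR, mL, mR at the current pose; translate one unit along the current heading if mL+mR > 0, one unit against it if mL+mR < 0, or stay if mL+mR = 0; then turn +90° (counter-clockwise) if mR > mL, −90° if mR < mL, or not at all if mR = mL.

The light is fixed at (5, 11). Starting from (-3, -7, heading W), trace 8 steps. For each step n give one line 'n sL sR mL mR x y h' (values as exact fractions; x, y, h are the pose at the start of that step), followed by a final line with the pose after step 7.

0 9/50 45/178 45/178 963/4450 -3 -7 W
1 90/377 18/61 18/61 6138/22997 -4 -7 N
2 45/137 9/41 9/41 1539/5617 -4 -6 E
3 18/65 10/29 10/29 586/1885 -3 -6 N
4 45/116 1/4 1/4 37/116 -3 -5 E
5 90/277 90/221 90/221 22410/61217 -2 -5 N
6 45/97 45/157 45/157 5715/15229 -2 -4 E
7 90/233 18/37 18/37 3762/8621 -1 -4 N
final -1 -3 E

n=0: pose=(-3,-7,W); sL=9/50, sR=45/178; mL=45/178, mR=963/4450; mL+mR=1044/2225 → advance +1; mR−mL=-81/2225 → turn -1·90°
n=1: pose=(-4,-7,N); sL=90/377, sR=18/61; mL=18/61, mR=6138/22997; mL+mR=12924/22997 → advance +1; mR−mL=-648/22997 → turn -1·90°
n=2: pose=(-4,-6,E); sL=45/137, sR=9/41; mL=9/41, mR=1539/5617; mL+mR=2772/5617 → advance +1; mR−mL=306/5617 → turn +1·90°
n=3: pose=(-3,-6,N); sL=18/65, sR=10/29; mL=10/29, mR=586/1885; mL+mR=1236/1885 → advance +1; mR−mL=-64/1885 → turn -1·90°
n=4: pose=(-3,-5,E); sL=45/116, sR=1/4; mL=1/4, mR=37/116; mL+mR=33/58 → advance +1; mR−mL=2/29 → turn +1·90°
n=5: pose=(-2,-5,N); sL=90/277, sR=90/221; mL=90/221, mR=22410/61217; mL+mR=47340/61217 → advance +1; mR−mL=-2520/61217 → turn -1·90°
n=6: pose=(-2,-4,E); sL=45/97, sR=45/157; mL=45/157, mR=5715/15229; mL+mR=10080/15229 → advance +1; mR−mL=1350/15229 → turn +1·90°
n=7: pose=(-1,-4,N); sL=90/233, sR=18/37; mL=18/37, mR=3762/8621; mL+mR=7956/8621 → advance +1; mR−mL=-432/8621 → turn -1·90°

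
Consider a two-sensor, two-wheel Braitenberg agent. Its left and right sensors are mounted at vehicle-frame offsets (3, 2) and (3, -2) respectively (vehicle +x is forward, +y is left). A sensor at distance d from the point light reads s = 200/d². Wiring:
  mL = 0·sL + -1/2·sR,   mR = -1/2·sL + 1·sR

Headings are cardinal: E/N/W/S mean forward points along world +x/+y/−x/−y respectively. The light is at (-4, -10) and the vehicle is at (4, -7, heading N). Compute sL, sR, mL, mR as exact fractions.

left sensor world pos  = (2, -4); dL² = 72
right sensor world pos = (6, -4); dR² = 136
sL = 200/72 = 25/9
sR = 200/136 = 25/17
mL = 0·sL + -1/2·sR = -25/34
mR = -1/2·sL + 1·sR = 25/306

25/9 25/17 -25/34 25/306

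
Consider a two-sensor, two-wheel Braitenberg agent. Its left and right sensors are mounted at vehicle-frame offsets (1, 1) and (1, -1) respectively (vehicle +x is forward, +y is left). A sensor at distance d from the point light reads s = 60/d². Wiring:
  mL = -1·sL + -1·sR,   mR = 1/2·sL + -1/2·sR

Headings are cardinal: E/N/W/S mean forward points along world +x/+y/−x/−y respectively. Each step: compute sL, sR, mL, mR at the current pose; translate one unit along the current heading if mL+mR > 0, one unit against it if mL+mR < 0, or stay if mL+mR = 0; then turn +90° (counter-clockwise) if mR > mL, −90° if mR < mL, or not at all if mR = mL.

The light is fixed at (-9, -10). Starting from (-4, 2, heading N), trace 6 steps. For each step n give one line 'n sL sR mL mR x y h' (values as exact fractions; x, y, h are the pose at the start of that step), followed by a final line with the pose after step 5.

n=0: pose=(-4,2,N); sL=12/37, sR=12/41; mL=-936/1517, mR=24/1517; mL+mR=-912/1517 → advance -1; mR−mL=960/1517 → turn +1·90°
n=1: pose=(-4,1,W); sL=15/29, sR=3/8; mL=-207/232, mR=33/464; mL+mR=-381/464 → advance -1; mR−mL=447/464 → turn +1·90°
n=2: pose=(-3,1,S); sL=60/149, sR=12/25; mL=-3288/3725, mR=-144/3725; mL+mR=-3432/3725 → advance -1; mR−mL=3144/3725 → turn +1·90°
n=3: pose=(-3,2,E); sL=30/109, sR=6/17; mL=-1164/1853, mR=-72/1853; mL+mR=-1236/1853 → advance -1; mR−mL=1092/1853 → turn +1·90°
n=4: pose=(-4,2,N); sL=12/37, sR=12/41; mL=-936/1517, mR=24/1517; mL+mR=-912/1517 → advance -1; mR−mL=960/1517 → turn +1·90°
n=5: pose=(-4,1,W); sL=15/29, sR=3/8; mL=-207/232, mR=33/464; mL+mR=-381/464 → advance -1; mR−mL=447/464 → turn +1·90°

0 12/37 12/41 -936/1517 24/1517 -4 2 N
1 15/29 3/8 -207/232 33/464 -4 1 W
2 60/149 12/25 -3288/3725 -144/3725 -3 1 S
3 30/109 6/17 -1164/1853 -72/1853 -3 2 E
4 12/37 12/41 -936/1517 24/1517 -4 2 N
5 15/29 3/8 -207/232 33/464 -4 1 W
final -3 1 S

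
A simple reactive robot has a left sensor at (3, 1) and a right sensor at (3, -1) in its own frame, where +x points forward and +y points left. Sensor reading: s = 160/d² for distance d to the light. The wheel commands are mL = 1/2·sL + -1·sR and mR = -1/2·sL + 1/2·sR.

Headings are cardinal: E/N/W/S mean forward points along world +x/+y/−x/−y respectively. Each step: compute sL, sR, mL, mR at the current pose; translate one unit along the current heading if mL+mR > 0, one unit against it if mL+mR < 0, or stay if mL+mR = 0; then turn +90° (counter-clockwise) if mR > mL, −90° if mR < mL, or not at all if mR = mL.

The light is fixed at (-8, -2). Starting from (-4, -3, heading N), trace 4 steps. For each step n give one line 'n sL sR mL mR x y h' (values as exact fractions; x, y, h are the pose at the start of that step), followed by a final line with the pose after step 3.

0 160/13 160/29 240/377 -1280/377 -4 -3 N
1 16/5 80/29 -168/145 -32/145 -4 -4 E
2 32 160/17 112/17 -192/17 -5 -4 N
3 4 40/13 -14/13 -6/13 -5 -5 E
final -6 -5 N

n=0: pose=(-4,-3,N); sL=160/13, sR=160/29; mL=240/377, mR=-1280/377; mL+mR=-80/29 → advance -1; mR−mL=-1520/377 → turn -1·90°
n=1: pose=(-4,-4,E); sL=16/5, sR=80/29; mL=-168/145, mR=-32/145; mL+mR=-40/29 → advance -1; mR−mL=136/145 → turn +1·90°
n=2: pose=(-5,-4,N); sL=32, sR=160/17; mL=112/17, mR=-192/17; mL+mR=-80/17 → advance -1; mR−mL=-304/17 → turn -1·90°
n=3: pose=(-5,-5,E); sL=4, sR=40/13; mL=-14/13, mR=-6/13; mL+mR=-20/13 → advance -1; mR−mL=8/13 → turn +1·90°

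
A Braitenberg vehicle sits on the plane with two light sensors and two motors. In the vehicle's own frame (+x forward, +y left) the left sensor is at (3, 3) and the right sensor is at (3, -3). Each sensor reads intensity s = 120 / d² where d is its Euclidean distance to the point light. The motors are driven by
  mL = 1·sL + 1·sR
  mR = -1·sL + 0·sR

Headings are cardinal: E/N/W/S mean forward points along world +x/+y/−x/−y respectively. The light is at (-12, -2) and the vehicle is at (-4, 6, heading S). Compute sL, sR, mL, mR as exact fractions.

left sensor world pos  = (-1, 3); dL² = 146
right sensor world pos = (-7, 3); dR² = 50
sL = 120/146 = 60/73
sR = 120/50 = 12/5
mL = 1·sL + 1·sR = 1176/365
mR = -1·sL + 0·sR = -60/73

60/73 12/5 1176/365 -60/73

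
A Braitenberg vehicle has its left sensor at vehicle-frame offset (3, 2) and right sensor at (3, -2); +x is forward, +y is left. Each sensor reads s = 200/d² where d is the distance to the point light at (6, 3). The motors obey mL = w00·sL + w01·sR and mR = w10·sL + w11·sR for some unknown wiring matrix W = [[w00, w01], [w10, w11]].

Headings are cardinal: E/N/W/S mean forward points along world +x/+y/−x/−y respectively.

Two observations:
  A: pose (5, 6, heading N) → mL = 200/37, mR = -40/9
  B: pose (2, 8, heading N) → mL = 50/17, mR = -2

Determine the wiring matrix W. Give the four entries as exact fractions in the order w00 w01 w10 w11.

0 1 -1 0

obs A: pose=(5,6,N) → sL=40/9, sR=200/37, mL=200/37, mR=-40/9
obs B: pose=(2,8,N) → sL=2, sR=50/17, mL=50/17, mR=-2
sensor matrix S = [[40/9, 200/37], [2, 50/17]]; det S = 12800/5661
solve [mL_A; mL_B] = S·[w00; w01] and [mR_A; mR_B] = S·[w10; w11]:
  w00 = 0, w01 = 1, w10 = -1, w11 = 0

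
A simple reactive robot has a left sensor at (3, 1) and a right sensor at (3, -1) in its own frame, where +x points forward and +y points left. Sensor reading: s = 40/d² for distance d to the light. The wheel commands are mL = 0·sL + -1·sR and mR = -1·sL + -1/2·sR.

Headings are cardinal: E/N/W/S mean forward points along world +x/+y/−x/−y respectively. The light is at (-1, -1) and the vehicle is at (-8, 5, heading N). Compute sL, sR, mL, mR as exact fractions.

left sensor world pos  = (-9, 8); dL² = 145
right sensor world pos = (-7, 8); dR² = 117
sL = 40/145 = 8/29
sR = 40/117 = 40/117
mL = 0·sL + -1·sR = -40/117
mR = -1·sL + -1/2·sR = -1516/3393

8/29 40/117 -40/117 -1516/3393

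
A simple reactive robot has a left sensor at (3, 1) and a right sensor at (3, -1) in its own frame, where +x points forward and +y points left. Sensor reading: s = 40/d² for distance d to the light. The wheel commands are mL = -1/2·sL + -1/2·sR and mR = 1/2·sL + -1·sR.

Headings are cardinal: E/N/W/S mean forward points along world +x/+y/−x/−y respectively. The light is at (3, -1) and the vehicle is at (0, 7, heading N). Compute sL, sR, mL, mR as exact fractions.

40/137 8/25 -1048/3425 -596/3425

left sensor world pos  = (-1, 10); dL² = 137
right sensor world pos = (1, 10); dR² = 125
sL = 40/137 = 40/137
sR = 40/125 = 8/25
mL = -1/2·sL + -1/2·sR = -1048/3425
mR = 1/2·sL + -1·sR = -596/3425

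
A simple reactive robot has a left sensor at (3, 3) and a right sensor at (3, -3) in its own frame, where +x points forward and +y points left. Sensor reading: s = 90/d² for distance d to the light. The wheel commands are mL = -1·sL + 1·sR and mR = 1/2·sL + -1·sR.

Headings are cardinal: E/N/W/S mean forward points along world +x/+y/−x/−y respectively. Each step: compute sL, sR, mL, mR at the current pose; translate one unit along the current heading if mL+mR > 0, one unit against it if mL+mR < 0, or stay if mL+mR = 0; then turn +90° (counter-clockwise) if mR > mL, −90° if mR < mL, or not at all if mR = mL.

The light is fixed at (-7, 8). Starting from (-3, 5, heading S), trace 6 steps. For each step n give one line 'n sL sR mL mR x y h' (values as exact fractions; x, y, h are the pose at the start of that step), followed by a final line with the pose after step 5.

0 18/17 90/37 864/629 -1197/629 -3 5 S
1 45/13 45 540/13 -1125/26 -3 6 W
2 18 18/13 -216/13 99/13 -2 6 N
3 9/4 45/2 81/4 -171/8 -2 5 W
4 10 10/9 -80/9 35/9 -1 5 N
5 45/29 9 216/29 -477/58 -1 4 W
final 0 4 N

n=0: pose=(-3,5,S); sL=18/17, sR=90/37; mL=864/629, mR=-1197/629; mL+mR=-9/17 → advance -1; mR−mL=-2061/629 → turn -1·90°
n=1: pose=(-3,6,W); sL=45/13, sR=45; mL=540/13, mR=-1125/26; mL+mR=-45/26 → advance -1; mR−mL=-2205/26 → turn -1·90°
n=2: pose=(-2,6,N); sL=18, sR=18/13; mL=-216/13, mR=99/13; mL+mR=-9 → advance -1; mR−mL=315/13 → turn +1·90°
n=3: pose=(-2,5,W); sL=9/4, sR=45/2; mL=81/4, mR=-171/8; mL+mR=-9/8 → advance -1; mR−mL=-333/8 → turn -1·90°
n=4: pose=(-1,5,N); sL=10, sR=10/9; mL=-80/9, mR=35/9; mL+mR=-5 → advance -1; mR−mL=115/9 → turn +1·90°
n=5: pose=(-1,4,W); sL=45/29, sR=9; mL=216/29, mR=-477/58; mL+mR=-45/58 → advance -1; mR−mL=-909/58 → turn -1·90°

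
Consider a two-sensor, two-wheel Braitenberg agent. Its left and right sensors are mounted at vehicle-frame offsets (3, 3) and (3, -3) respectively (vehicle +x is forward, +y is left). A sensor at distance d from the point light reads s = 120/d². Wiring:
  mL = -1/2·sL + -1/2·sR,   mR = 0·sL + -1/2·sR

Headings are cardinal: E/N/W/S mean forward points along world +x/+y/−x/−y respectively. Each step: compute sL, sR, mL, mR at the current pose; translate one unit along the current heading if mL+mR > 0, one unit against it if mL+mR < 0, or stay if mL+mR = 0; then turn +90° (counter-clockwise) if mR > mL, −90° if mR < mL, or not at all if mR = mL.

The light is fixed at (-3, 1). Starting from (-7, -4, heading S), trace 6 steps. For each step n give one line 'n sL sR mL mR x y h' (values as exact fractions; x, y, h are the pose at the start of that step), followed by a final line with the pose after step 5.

n=0: pose=(-7,-4,S); sL=24/13, sR=120/113; mL=-2136/1469, mR=-60/113; mL+mR=-2916/1469 → advance -1; mR−mL=12/13 → turn +1·90°
n=1: pose=(-7,-3,E); sL=60, sR=12/5; mL=-156/5, mR=-6/5; mL+mR=-162/5 → advance -1; mR−mL=30 → turn +1·90°
n=2: pose=(-8,-3,N); sL=24/13, sR=24; mL=-168/13, mR=-12; mL+mR=-324/13 → advance -1; mR−mL=12/13 → turn +1·90°
n=3: pose=(-8,-4,W); sL=15/16, sR=30/17; mL=-735/544, mR=-15/17; mL+mR=-1215/544 → advance -1; mR−mL=15/32 → turn +1·90°
n=4: pose=(-7,-4,S); sL=24/13, sR=120/113; mL=-2136/1469, mR=-60/113; mL+mR=-2916/1469 → advance -1; mR−mL=12/13 → turn +1·90°
n=5: pose=(-7,-3,E); sL=60, sR=12/5; mL=-156/5, mR=-6/5; mL+mR=-162/5 → advance -1; mR−mL=30 → turn +1·90°

0 24/13 120/113 -2136/1469 -60/113 -7 -4 S
1 60 12/5 -156/5 -6/5 -7 -3 E
2 24/13 24 -168/13 -12 -8 -3 N
3 15/16 30/17 -735/544 -15/17 -8 -4 W
4 24/13 120/113 -2136/1469 -60/113 -7 -4 S
5 60 12/5 -156/5 -6/5 -7 -3 E
final -8 -3 N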